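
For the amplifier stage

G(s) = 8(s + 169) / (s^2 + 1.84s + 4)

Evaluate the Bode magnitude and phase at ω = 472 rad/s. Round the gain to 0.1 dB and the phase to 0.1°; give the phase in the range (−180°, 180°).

At s = jω = j472:
zero (s+169): 169 + j472 → |·| = √(169²+472²) = √251345 ≈ 501.34, ∠ = arctan(472/169) ≈ 70.30°
quadratic: (j472)² + 1.84·j472 + 4 = -222780 + j868.48 → |·| ≈ 2.2278e+05, ∠ ≈ 179.78°
|G| = 8 · 501.34 / 2.2278e+05 ≈ 0.018003
Gain = 20 log₁₀(0.018003) ≈ -34.89 dB
∠G = 70.30° − 179.78° = -109.48°

-34.9 dB, -109.5°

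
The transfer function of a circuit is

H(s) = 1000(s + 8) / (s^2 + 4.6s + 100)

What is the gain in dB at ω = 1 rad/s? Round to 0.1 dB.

38.2 dB

At s = jω = j1:
zero (s+8): 8 + j1 → |·| = √(8²+1²) = √65 ≈ 8.0623, ∠ = arctan(1/8) ≈ 7.13°
quadratic: (j1)² + 4.6·j1 + 100 = 99 + j4.6 → |·| ≈ 99.107, ∠ ≈ 2.66°
|H| = 1000 · 8.0623 / 99.107 ≈ 81.349
Gain = 20 log₁₀(81.349) ≈ 38.21 dB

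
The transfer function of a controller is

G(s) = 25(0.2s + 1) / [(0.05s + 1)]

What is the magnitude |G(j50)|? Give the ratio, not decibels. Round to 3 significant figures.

At ω = 50 rad/s:
zero (1 + j50·0.2) = 1 + j10 → |·| ≈ 10.05, ∠ ≈ 84.29°
pole (1 + j50·0.05) = 1 + j2.5 → |·| ≈ 2.6926, ∠ ≈ 68.20°
|G| = 25 · 10.05 / (2.6926) ≈ 93.311

93.3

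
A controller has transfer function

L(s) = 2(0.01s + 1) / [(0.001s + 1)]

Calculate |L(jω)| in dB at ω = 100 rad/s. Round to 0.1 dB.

9.0 dB

At ω = 100 rad/s:
zero (1 + j100·0.01) = 1 + j1 → |·| ≈ 1.4142, ∠ ≈ 45.00°
pole (1 + j100·0.001) = 1 + j0.1 → |·| ≈ 1.005, ∠ ≈ 5.71°
|L| = 2 · 1.4142 / (1.005) ≈ 2.8143
Gain = 20 log₁₀(2.8143) ≈ 8.99 dB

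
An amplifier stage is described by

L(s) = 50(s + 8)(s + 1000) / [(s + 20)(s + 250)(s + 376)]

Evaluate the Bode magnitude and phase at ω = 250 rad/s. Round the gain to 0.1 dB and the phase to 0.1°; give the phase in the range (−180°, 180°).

-9.8 dB, -61.8°

At s = jω = j250:
zero (s+8): 8 + j250 → |·| = √(8²+250²) = √62564 ≈ 250.13, ∠ = arctan(250/8) ≈ 88.17°
zero (s+1000): 1000 + j250 → |·| = √(1000²+250²) = √1062500 ≈ 1030.8, ∠ = arctan(250/1000) ≈ 14.04°
pole (s+20): 20 + j250 → |·| = √(20²+250²) = √62900 ≈ 250.8, ∠ = arctan(250/20) ≈ 85.43°
pole (s+250): 250 + j250 → |·| = √(250²+250²) = √125000 ≈ 353.55, ∠ = arctan(250/250) ≈ 45.00°
pole (s+376): 376 + j250 → |·| = √(376²+250²) = √203876 ≈ 451.53, ∠ = arctan(250/376) ≈ 33.62°
|L| = 50 · 2.5783e+05 / 4.0037e+07 ≈ 0.32199
Gain = 20 log₁₀(0.32199) ≈ -9.84 dB
∠L = 102.21° − 164.05° = -61.84°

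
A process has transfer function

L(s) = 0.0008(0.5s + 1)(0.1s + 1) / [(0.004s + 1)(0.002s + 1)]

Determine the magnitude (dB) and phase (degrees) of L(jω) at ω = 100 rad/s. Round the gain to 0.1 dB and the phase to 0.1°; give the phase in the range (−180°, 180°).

At ω = 100 rad/s:
zero (1 + j100·0.5) = 1 + j50 → |·| ≈ 50.01, ∠ ≈ 88.85°
zero (1 + j100·0.1) = 1 + j10 → |·| ≈ 10.05, ∠ ≈ 84.29°
pole (1 + j100·0.004) = 1 + j0.4 → |·| ≈ 1.077, ∠ ≈ 21.80°
pole (1 + j100·0.002) = 1 + j0.2 → |·| ≈ 1.0198, ∠ ≈ 11.31°
|L| = 0.0008 · 50.01 · 10.05 / (1.077 · 1.0198) ≈ 0.36609
Gain = 20 log₁₀(0.36609) ≈ -8.73 dB
∠L = (88.85° + 84.29°) − (21.80° + 11.31°) = 140.03°

-8.7 dB, 140.0°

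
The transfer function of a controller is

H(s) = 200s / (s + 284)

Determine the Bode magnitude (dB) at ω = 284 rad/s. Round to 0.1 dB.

At s = jω = j284:
zero at origin: s = j284 → |·| = 284, ∠ = 90.00°
pole (s+284): 284 + j284 → |·| = √(284²+284²) = √161312 ≈ 401.64, ∠ = arctan(284/284) ≈ 45.00°
|H| = 200 · 284 / 401.64 ≈ 141.42
Gain = 20 log₁₀(141.42) ≈ 43.01 dB

43.0 dB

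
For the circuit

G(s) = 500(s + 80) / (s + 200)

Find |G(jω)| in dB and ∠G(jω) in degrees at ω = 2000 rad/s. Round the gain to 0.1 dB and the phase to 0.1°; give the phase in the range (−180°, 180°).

53.9 dB, 3.4°

At s = jω = j2000:
zero (s+80): 80 + j2000 → |·| = √(80²+2000²) = √4006400 ≈ 2001.6, ∠ = arctan(2000/80) ≈ 87.71°
pole (s+200): 200 + j2000 → |·| = √(200²+2000²) = √4040000 ≈ 2010, ∠ = arctan(2000/200) ≈ 84.29°
|G| = 500 · 2001.6 / 2010 ≈ 497.91
Gain = 20 log₁₀(497.91) ≈ 53.94 dB
∠G = 87.71° − 84.29° = 3.42°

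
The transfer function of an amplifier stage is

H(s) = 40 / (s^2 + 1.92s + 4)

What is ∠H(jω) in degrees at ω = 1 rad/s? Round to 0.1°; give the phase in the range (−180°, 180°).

At s = jω = j1:
quadratic: (j1)² + 1.92·j1 + 4 = 3 + j1.92 → |·| ≈ 3.5618, ∠ ≈ 32.62°
∠H = 0.00° − 32.62° = -32.62°

-32.6°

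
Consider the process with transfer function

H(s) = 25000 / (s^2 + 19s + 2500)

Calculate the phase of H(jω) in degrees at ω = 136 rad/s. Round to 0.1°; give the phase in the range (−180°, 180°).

-170.8°

At s = jω = j136:
quadratic: (j136)² + 19·j136 + 2500 = -15996 + j2584 → |·| ≈ 16203, ∠ ≈ 170.82°
∠H = 0.00° − 170.82° = -170.82°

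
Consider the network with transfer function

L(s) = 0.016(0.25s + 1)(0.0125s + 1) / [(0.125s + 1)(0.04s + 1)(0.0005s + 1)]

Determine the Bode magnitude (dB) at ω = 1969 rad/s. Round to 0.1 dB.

At ω = 1969 rad/s:
zero (1 + j1969·0.25) = 1 + j492.25 → |·| ≈ 492.25, ∠ ≈ 89.88°
zero (1 + j1969·0.0125) = 1 + j24.6125 → |·| ≈ 24.633, ∠ ≈ 87.67°
pole (1 + j1969·0.125) = 1 + j246.125 → |·| ≈ 246.13, ∠ ≈ 89.77°
pole (1 + j1969·0.04) = 1 + j78.76 → |·| ≈ 78.766, ∠ ≈ 89.27°
pole (1 + j1969·0.0005) = 1 + j0.9845 → |·| ≈ 1.4033, ∠ ≈ 44.55°
|L| = 0.016 · 492.25 · 24.633 / (246.13 · 78.766 · 1.4033) ≈ 0.0071313
Gain = 20 log₁₀(0.0071313) ≈ -42.94 dB

-42.9 dB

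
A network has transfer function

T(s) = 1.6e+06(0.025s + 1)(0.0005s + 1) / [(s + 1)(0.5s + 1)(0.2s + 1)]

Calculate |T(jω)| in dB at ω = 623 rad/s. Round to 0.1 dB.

0.7 dB

At ω = 623 rad/s:
zero (1 + j623·0.025) = 1 + j15.575 → |·| ≈ 15.607, ∠ ≈ 86.33°
zero (1 + j623·0.0005) = 1 + j0.3115 → |·| ≈ 1.0474, ∠ ≈ 17.30°
pole (1 + j623·1) = 1 + j623 → |·| ≈ 623, ∠ ≈ 89.91°
pole (1 + j623·0.5) = 1 + j311.5 → |·| ≈ 311.5, ∠ ≈ 89.82°
pole (1 + j623·0.2) = 1 + j124.6 → |·| ≈ 124.6, ∠ ≈ 89.54°
|T| = 1.6e+06 · 15.607 · 1.0474 / (623 · 311.5 · 124.6) ≈ 1.0817
Gain = 20 log₁₀(1.0817) ≈ 0.68 dB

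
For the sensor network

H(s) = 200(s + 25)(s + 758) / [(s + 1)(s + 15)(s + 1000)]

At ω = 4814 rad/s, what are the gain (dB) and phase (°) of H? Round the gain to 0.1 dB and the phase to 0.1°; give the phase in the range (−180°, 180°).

At s = jω = j4814:
zero (s+25): 25 + j4814 → |·| = √(25²+4814²) = √23175221 ≈ 4814.1, ∠ = arctan(4814/25) ≈ 89.70°
zero (s+758): 758 + j4814 → |·| = √(758²+4814²) = √23749160 ≈ 4873.3, ∠ = arctan(4814/758) ≈ 81.05°
pole (s+1): 1 + j4814 → |·| = √(1²+4814²) = √23174597 ≈ 4814, ∠ = arctan(4814/1) ≈ 89.99°
pole (s+15): 15 + j4814 → |·| = √(15²+4814²) = √23174821 ≈ 4814, ∠ = arctan(4814/15) ≈ 89.82°
pole (s+1000): 1000 + j4814 → |·| = √(1000²+4814²) = √24174596 ≈ 4916.8, ∠ = arctan(4814/1000) ≈ 78.26°
|H| = 200 · 2.3461e+07 / 1.1394e+11 ≈ 0.041181
Gain = 20 log₁₀(0.041181) ≈ -27.71 dB
∠H = 170.75° − 258.07° = -87.32°

-27.7 dB, -87.3°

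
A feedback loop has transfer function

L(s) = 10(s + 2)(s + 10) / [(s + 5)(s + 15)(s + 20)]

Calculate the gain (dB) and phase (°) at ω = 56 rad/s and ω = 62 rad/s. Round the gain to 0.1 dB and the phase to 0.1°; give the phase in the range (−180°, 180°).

ω = 56: -15.7 dB, -62.4°; ω = 62: -16.4 dB, -64.9°

At s = jω = j56:
zero (s+2): 2 + j56 → |·| = √(2²+56²) = √3140 ≈ 56.036, ∠ = arctan(56/2) ≈ 87.95°
zero (s+10): 10 + j56 → |·| = √(10²+56²) = √3236 ≈ 56.886, ∠ = arctan(56/10) ≈ 79.88°
pole (s+5): 5 + j56 → |·| = √(5²+56²) = √3161 ≈ 56.223, ∠ = arctan(56/5) ≈ 84.90°
pole (s+15): 15 + j56 → |·| = √(15²+56²) = √3361 ≈ 57.974, ∠ = arctan(56/15) ≈ 75.00°
pole (s+20): 20 + j56 → |·| = √(20²+56²) = √3536 ≈ 59.464, ∠ = arctan(56/20) ≈ 70.35°
|L| = 10 · 3187.7 / 1.9382e+05 ≈ 0.16447
Gain = 20 log₁₀(0.16447) ≈ -15.68 dB
∠L = 167.83° − 230.25° = -62.42°

At s = jω = j62:
zero (s+2): 2 + j62 → |·| = √(2²+62²) = √3848 ≈ 62.032, ∠ = arctan(62/2) ≈ 88.15°
zero (s+10): 10 + j62 → |·| = √(10²+62²) = √3944 ≈ 62.801, ∠ = arctan(62/10) ≈ 80.84°
pole (s+5): 5 + j62 → |·| = √(5²+62²) = √3869 ≈ 62.201, ∠ = arctan(62/5) ≈ 85.39°
pole (s+15): 15 + j62 → |·| = √(15²+62²) = √4069 ≈ 63.789, ∠ = arctan(62/15) ≈ 76.40°
pole (s+20): 20 + j62 → |·| = √(20²+62²) = √4244 ≈ 65.146, ∠ = arctan(62/20) ≈ 72.12°
|L| = 10 · 3895.7 / 2.5848e+05 ≈ 0.15072
Gain = 20 log₁₀(0.15072) ≈ -16.44 dB
∠L = 168.99° − 233.91° = -64.92°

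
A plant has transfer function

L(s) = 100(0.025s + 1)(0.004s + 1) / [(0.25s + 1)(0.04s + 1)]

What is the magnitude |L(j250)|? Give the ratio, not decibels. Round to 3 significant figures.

1.42

At ω = 250 rad/s:
zero (1 + j250·0.025) = 1 + j6.25 → |·| ≈ 6.3295, ∠ ≈ 80.91°
zero (1 + j250·0.004) = 1 + j1 → |·| ≈ 1.4142, ∠ ≈ 45.00°
pole (1 + j250·0.25) = 1 + j62.5 → |·| ≈ 62.508, ∠ ≈ 89.08°
pole (1 + j250·0.04) = 1 + j10 → |·| ≈ 10.05, ∠ ≈ 84.29°
|L| = 100 · 6.3295 · 1.4142 / (62.508 · 10.05) ≈ 1.4249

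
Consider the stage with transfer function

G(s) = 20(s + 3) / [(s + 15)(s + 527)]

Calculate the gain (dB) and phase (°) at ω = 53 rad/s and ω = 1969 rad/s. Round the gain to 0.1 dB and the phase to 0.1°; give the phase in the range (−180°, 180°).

At s = jω = j53:
zero (s+3): 3 + j53 → |·| = √(3²+53²) = √2818 ≈ 53.085, ∠ = arctan(53/3) ≈ 86.76°
pole (s+15): 15 + j53 → |·| = √(15²+53²) = √3034 ≈ 55.082, ∠ = arctan(53/15) ≈ 74.20°
pole (s+527): 527 + j53 → |·| = √(527²+53²) = √280538 ≈ 529.66, ∠ = arctan(53/527) ≈ 5.74°
|G| = 20 · 53.085 / 29175 ≈ 0.036391
Gain = 20 log₁₀(0.036391) ≈ -28.78 dB
∠G = 86.76° − 79.94° = 6.82°

At s = jω = j1969:
zero (s+3): 3 + j1969 → |·| = √(3²+1969²) = √3876970 ≈ 1969, ∠ = arctan(1969/3) ≈ 89.91°
pole (s+15): 15 + j1969 → |·| = √(15²+1969²) = √3877186 ≈ 1969.1, ∠ = arctan(1969/15) ≈ 89.56°
pole (s+527): 527 + j1969 → |·| = √(527²+1969²) = √4154690 ≈ 2038.3, ∠ = arctan(1969/527) ≈ 75.02°
|G| = 20 · 1969 / 4.0136e+06 ≈ 0.0098116
Gain = 20 log₁₀(0.0098116) ≈ -40.17 dB
∠G = 89.91° − 164.58° = -74.67°

ω = 53: -28.8 dB, 6.8°; ω = 1969: -40.2 dB, -74.7°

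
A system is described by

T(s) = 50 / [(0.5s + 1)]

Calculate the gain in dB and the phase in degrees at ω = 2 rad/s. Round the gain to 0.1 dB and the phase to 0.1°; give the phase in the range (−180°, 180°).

At ω = 2 rad/s:
pole (1 + j2·0.5) = 1 + j1 → |·| ≈ 1.4142, ∠ ≈ 45.00°
|T| = 50 · 1 / (1.4142) ≈ 35.356
Gain = 20 log₁₀(35.356) ≈ 30.97 dB
∠T = (0°) − (45.00°) = -45.00°

31.0 dB, -45.0°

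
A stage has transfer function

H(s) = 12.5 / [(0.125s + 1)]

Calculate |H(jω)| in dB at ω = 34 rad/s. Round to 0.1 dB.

At ω = 34 rad/s:
pole (1 + j34·0.125) = 1 + j4.25 → |·| ≈ 4.3661, ∠ ≈ 76.76°
|H| = 12.5 · 1 / (4.3661) ≈ 2.863
Gain = 20 log₁₀(2.863) ≈ 9.14 dB

9.1 dB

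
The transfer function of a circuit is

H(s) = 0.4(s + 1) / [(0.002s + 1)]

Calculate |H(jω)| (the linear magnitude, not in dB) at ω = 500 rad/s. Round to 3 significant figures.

141

At ω = 500 rad/s:
zero (1 + j500·1) = 1 + j500 → |·| ≈ 500, ∠ ≈ 89.89°
pole (1 + j500·0.002) = 1 + j1 → |·| ≈ 1.4142, ∠ ≈ 45.00°
|H| = 0.4 · 500 / (1.4142) ≈ 141.42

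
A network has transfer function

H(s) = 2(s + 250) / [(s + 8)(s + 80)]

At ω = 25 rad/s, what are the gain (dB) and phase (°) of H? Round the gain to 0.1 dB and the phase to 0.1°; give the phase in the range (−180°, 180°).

-12.8 dB, -83.9°

At s = jω = j25:
zero (s+250): 250 + j25 → |·| = √(250²+25²) = √63125 ≈ 251.25, ∠ = arctan(25/250) ≈ 5.71°
pole (s+8): 8 + j25 → |·| = √(8²+25²) = √689 ≈ 26.249, ∠ = arctan(25/8) ≈ 72.26°
pole (s+80): 80 + j25 → |·| = √(80²+25²) = √7025 ≈ 83.815, ∠ = arctan(25/80) ≈ 17.35°
|H| = 2 · 251.25 / 2200.1 ≈ 0.2284
Gain = 20 log₁₀(0.2284) ≈ -12.83 dB
∠H = 5.71° − 89.61° = -83.90°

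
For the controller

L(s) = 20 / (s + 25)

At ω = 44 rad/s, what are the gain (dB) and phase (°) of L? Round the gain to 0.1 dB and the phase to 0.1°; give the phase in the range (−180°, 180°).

-8.1 dB, -60.4°

At s = jω = j44:
pole (s+25): 25 + j44 → |·| = √(25²+44²) = √2561 ≈ 50.606, ∠ = arctan(44/25) ≈ 60.40°
|L| = 20 / 50.606 ≈ 0.39521
Gain = 20 log₁₀(0.39521) ≈ -8.06 dB
∠L = 0.00° − 60.40° = -60.40°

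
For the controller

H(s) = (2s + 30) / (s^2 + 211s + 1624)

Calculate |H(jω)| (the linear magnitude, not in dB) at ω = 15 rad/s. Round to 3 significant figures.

0.0123

Substitute s = j15:
Numerator: 2(j15) + 30 = 30 + j30
Denominator: (j15)^2 + 211(j15) + 1624 = 1399 + j3165
|N| = √(30² + 30²) ≈ 42.426, ∠N ≈ 45.00°
|D| = √(1399² + 3165²) ≈ 3460.4, ∠D ≈ 66.15°
|H| = 42.426 / 3460.4 ≈ 0.01226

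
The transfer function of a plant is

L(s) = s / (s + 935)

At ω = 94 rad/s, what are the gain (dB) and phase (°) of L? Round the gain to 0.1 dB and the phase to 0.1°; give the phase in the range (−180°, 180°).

At s = jω = j94:
zero at origin: s = j94 → |·| = 94, ∠ = 90.00°
pole (s+935): 935 + j94 → |·| = √(935²+94²) = √883061 ≈ 939.71, ∠ = arctan(94/935) ≈ 5.74°
|L| = 1 · 94 / 939.71 ≈ 0.10003
Gain = 20 log₁₀(0.10003) ≈ -20.00 dB
∠L = 90.00° − 5.74° = 84.26°

-20.0 dB, 84.3°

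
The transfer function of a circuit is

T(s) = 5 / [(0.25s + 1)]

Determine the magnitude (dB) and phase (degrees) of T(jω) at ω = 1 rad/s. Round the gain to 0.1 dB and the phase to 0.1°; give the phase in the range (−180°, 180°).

At ω = 1 rad/s:
pole (1 + j1·0.25) = 1 + j0.25 → |·| ≈ 1.0308, ∠ ≈ 14.04°
|T| = 5 · 1 / (1.0308) ≈ 4.8506
Gain = 20 log₁₀(4.8506) ≈ 13.72 dB
∠T = (0°) − (14.04°) = -14.04°

13.7 dB, -14.0°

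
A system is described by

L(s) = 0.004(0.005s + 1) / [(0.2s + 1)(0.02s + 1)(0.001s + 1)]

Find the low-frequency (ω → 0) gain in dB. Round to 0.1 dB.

L(0) = 0.004 · 1 / 1 = 0.004
20 log₁₀(0.004) ≈ -47.96 dB

-48.0 dB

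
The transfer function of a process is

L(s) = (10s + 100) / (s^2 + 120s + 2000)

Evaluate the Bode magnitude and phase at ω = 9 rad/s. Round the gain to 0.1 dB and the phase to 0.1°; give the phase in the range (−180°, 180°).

Substitute s = j9:
Numerator: 10(j9) + 100 = 100 + j90
Denominator: (j9)^2 + 120(j9) + 2000 = 1919 + j1080
|N| = √(100² + 90²) ≈ 134.54, ∠N ≈ 41.99°
|D| = √(1919² + 1080²) ≈ 2202, ∠D ≈ 29.37°
|L| = 134.54 / 2202 ≈ 0.061099
Gain = 20 log₁₀(0.061099) ≈ -24.28 dB
∠L = 41.99° − 29.37° = 12.62°

-24.3 dB, 12.6°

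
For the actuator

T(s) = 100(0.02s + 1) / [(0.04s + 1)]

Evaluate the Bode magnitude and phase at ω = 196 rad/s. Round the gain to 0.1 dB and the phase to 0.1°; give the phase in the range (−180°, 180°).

34.2 dB, -7.0°

At ω = 196 rad/s:
zero (1 + j196·0.02) = 1 + j3.92 → |·| ≈ 4.0455, ∠ ≈ 75.69°
pole (1 + j196·0.04) = 1 + j7.84 → |·| ≈ 7.9035, ∠ ≈ 82.73°
|T| = 100 · 4.0455 / (7.9035) ≈ 51.186
Gain = 20 log₁₀(51.186) ≈ 34.18 dB
∠T = (75.69°) − (82.73°) = -7.04°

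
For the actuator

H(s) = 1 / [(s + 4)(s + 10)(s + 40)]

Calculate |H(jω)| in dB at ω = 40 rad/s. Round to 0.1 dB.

At s = jω = j40:
pole (s+4): 4 + j40 → |·| = √(4²+40²) = √1616 ≈ 40.2, ∠ = arctan(40/4) ≈ 84.29°
pole (s+10): 10 + j40 → |·| = √(10²+40²) = √1700 ≈ 41.231, ∠ = arctan(40/10) ≈ 75.96°
pole (s+40): 40 + j40 → |·| = √(40²+40²) = √3200 ≈ 56.569, ∠ = arctan(40/40) ≈ 45.00°
|H| = 1 / 93762 ≈ 1.0665e-05
Gain = 20 log₁₀(1.0665e-05) ≈ -99.44 dB

-99.4 dB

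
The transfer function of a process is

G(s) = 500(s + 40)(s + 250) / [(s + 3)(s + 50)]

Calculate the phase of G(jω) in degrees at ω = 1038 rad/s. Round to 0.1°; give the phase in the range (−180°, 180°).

-12.8°

At s = jω = j1038:
zero (s+40): 40 + j1038 → |·| = √(40²+1038²) = √1079044 ≈ 1038.8, ∠ = arctan(1038/40) ≈ 87.79°
zero (s+250): 250 + j1038 → |·| = √(250²+1038²) = √1139944 ≈ 1067.7, ∠ = arctan(1038/250) ≈ 76.46°
pole (s+3): 3 + j1038 → |·| = √(3²+1038²) = √1077453 ≈ 1038, ∠ = arctan(1038/3) ≈ 89.83°
pole (s+50): 50 + j1038 → |·| = √(50²+1038²) = √1079944 ≈ 1039.2, ∠ = arctan(1038/50) ≈ 87.24°
∠G = 164.25° − 177.07° = -12.82°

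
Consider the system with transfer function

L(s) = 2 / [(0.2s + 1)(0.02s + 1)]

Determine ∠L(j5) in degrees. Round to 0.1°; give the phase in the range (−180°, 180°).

-50.7°

At ω = 5 rad/s:
pole (1 + j5·0.2) = 1 + j1 → |·| ≈ 1.4142, ∠ ≈ 45.00°
pole (1 + j5·0.02) = 1 + j0.1 → |·| ≈ 1.005, ∠ ≈ 5.71°
∠L = (0°) − (45.00° + 5.71°) = -50.71°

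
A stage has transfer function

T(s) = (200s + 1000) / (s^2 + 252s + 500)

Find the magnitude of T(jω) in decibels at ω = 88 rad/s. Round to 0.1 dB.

Substitute s = j88:
Numerator: 200(j88) + 1000 = 1000 + j17600
Denominator: (j88)^2 + 252(j88) + 500 = -7244 + j22176
|N| = √(1000² + 17600²) ≈ 17628, ∠N ≈ 86.75°
|D| = √(7244² + 22176²) ≈ 23329, ∠D ≈ 108.09°
|T| = 17628 / 23329 ≈ 0.75563
Gain = 20 log₁₀(0.75563) ≈ -2.43 dB

-2.4 dB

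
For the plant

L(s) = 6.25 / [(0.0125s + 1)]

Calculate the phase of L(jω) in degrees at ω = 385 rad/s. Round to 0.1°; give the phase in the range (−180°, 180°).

-78.3°

At ω = 385 rad/s:
pole (1 + j385·0.0125) = 1 + j4.8125 → |·| ≈ 4.9153, ∠ ≈ 78.26°
∠L = (0°) − (78.26°) = -78.26°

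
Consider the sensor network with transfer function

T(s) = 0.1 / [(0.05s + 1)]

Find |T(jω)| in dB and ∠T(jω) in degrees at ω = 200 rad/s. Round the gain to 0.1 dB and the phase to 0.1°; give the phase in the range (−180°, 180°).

At ω = 200 rad/s:
pole (1 + j200·0.05) = 1 + j10 → |·| ≈ 10.05, ∠ ≈ 84.29°
|T| = 0.1 · 1 / (10.05) ≈ 0.0099502
Gain = 20 log₁₀(0.0099502) ≈ -40.04 dB
∠T = (0°) − (84.29°) = -84.29°

-40.0 dB, -84.3°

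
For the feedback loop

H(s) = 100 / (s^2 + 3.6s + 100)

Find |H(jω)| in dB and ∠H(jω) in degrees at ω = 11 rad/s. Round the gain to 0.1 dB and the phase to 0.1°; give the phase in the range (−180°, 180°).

At s = jω = j11:
quadratic: (j11)² + 3.6·j11 + 100 = -21 + j39.6 → |·| ≈ 44.824, ∠ ≈ 117.94°
|H| = 100 / 44.824 ≈ 2.2309
Gain = 20 log₁₀(2.2309) ≈ 6.97 dB
∠H = 0.00° − 117.94° = -117.94°

7.0 dB, -117.9°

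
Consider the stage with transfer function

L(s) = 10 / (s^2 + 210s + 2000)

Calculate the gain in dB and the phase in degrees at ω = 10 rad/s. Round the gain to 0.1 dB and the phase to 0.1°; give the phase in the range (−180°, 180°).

-49.0 dB, -47.9°

Substitute s = j10:
Numerator: 10 = 10 + j0
Denominator: (j10)^2 + 210(j10) + 2000 = 1900 + j2100
|N| = √(10² + 0²) ≈ 10, ∠N ≈ 0.00°
|D| = √(1900² + 2100²) ≈ 2832, ∠D ≈ 47.86°
|L| = 10 / 2832 ≈ 0.0035311
Gain = 20 log₁₀(0.0035311) ≈ -49.04 dB
∠L = 0.00° − 47.86° = -47.86°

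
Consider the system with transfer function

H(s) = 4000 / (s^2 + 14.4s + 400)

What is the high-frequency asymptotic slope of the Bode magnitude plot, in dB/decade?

Each pole contributes −20 dB/decade at high frequency; each zero contributes +20 dB/decade.
Net: 0 zero(s) − 2 pole(s) → -40 dB/decade.

-40 dB/decade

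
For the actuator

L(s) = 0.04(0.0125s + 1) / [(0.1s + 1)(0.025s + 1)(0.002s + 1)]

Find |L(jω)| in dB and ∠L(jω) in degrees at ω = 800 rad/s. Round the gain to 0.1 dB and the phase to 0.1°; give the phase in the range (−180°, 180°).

-77.5 dB, -150.1°

At ω = 800 rad/s:
zero (1 + j800·0.0125) = 1 + j10 → |·| ≈ 10.05, ∠ ≈ 84.29°
pole (1 + j800·0.1) = 1 + j80 → |·| ≈ 80.006, ∠ ≈ 89.28°
pole (1 + j800·0.025) = 1 + j20 → |·| ≈ 20.025, ∠ ≈ 87.14°
pole (1 + j800·0.002) = 1 + j1.6 → |·| ≈ 1.8868, ∠ ≈ 57.99°
|L| = 0.04 · 10.05 / (80.006 · 20.025 · 1.8868) ≈ 0.00013299
Gain = 20 log₁₀(0.00013299) ≈ -77.52 dB
∠L = (84.29°) − (89.28° + 87.14° + 57.99°) = -150.12°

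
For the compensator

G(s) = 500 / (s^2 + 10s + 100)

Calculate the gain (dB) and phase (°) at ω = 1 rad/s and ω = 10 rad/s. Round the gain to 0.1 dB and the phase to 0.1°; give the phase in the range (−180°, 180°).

At s = jω = j1:
quadratic: (j1)² + 10·j1 + 100 = 99 + j10 → |·| ≈ 99.504, ∠ ≈ 5.77°
|G| = 500 / 99.504 ≈ 5.0249
Gain = 20 log₁₀(5.0249) ≈ 14.02 dB
∠G = 0.00° − 5.77° = -5.77°

At s = jω = j10:
quadratic: (j10)² + 10·j10 + 100 = 0 + j100 → |·| ≈ 100, ∠ ≈ 90.00°
|G| = 500 / 100 ≈ 5
Gain = 20 log₁₀(5) ≈ 13.98 dB
∠G = 0.00° − 90.00° = -90.00°

ω = 1: 14.0 dB, -5.8°; ω = 10: 14.0 dB, -90.0°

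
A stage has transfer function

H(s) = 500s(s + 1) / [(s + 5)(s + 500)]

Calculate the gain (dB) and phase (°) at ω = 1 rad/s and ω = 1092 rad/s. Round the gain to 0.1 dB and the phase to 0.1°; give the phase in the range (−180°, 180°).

ω = 1: -11.1 dB, 123.6°; ω = 1092: 53.2 dB, 24.8°

At s = jω = j1:
zero (s+1): 1 + j1 → |·| = √(1²+1²) = √2 ≈ 1.4142, ∠ = arctan(1/1) ≈ 45.00°
zero at origin: s = j1 → |·| = 1, ∠ = 90.00°
pole (s+5): 5 + j1 → |·| = √(5²+1²) = √26 ≈ 5.099, ∠ = arctan(1/5) ≈ 11.31°
pole (s+500): 500 + j1 → |·| = √(500²+1²) = √250001 ≈ 500, ∠ = arctan(1/500) ≈ 0.11°
|H| = 500 · 1.4142 / 2549.5 ≈ 0.27735
Gain = 20 log₁₀(0.27735) ≈ -11.14 dB
∠H = 135.00° − 11.42° = 123.58°

At s = jω = j1092:
zero (s+1): 1 + j1092 → |·| = √(1²+1092²) = √1192465 ≈ 1092, ∠ = arctan(1092/1) ≈ 89.95°
zero at origin: s = j1092 → |·| = 1092, ∠ = 90.00°
pole (s+5): 5 + j1092 → |·| = √(5²+1092²) = √1192489 ≈ 1092, ∠ = arctan(1092/5) ≈ 89.74°
pole (s+500): 500 + j1092 → |·| = √(500²+1092²) = √1442464 ≈ 1201, ∠ = arctan(1092/500) ≈ 65.40°
|H| = 500 · 1.1925e+06 / 1.3115e+06 ≈ 454.63
Gain = 20 log₁₀(454.63) ≈ 53.15 dB
∠H = 179.95° − 155.14° = 24.81°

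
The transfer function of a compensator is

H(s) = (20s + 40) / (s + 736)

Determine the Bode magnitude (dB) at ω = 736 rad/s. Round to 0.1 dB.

23.0 dB

Substitute s = j736:
Numerator: 20(j736) + 40 = 40 + j14720
Denominator: (j736) + 736 = 736 + j736
|N| = √(40² + 14720²) ≈ 14720, ∠N ≈ 89.84°
|D| = √(736² + 736²) ≈ 1040.9, ∠D ≈ 45.00°
|H| = 14720 / 1040.9 ≈ 14.142
Gain = 20 log₁₀(14.142) ≈ 23.01 dB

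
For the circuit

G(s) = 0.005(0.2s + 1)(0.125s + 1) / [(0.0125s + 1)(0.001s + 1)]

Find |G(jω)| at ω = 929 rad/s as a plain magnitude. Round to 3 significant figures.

At ω = 929 rad/s:
zero (1 + j929·0.2) = 1 + j185.8 → |·| ≈ 185.8, ∠ ≈ 89.69°
zero (1 + j929·0.125) = 1 + j116.125 → |·| ≈ 116.13, ∠ ≈ 89.51°
pole (1 + j929·0.0125) = 1 + j11.6125 → |·| ≈ 11.655, ∠ ≈ 85.08°
pole (1 + j929·0.001) = 1 + j0.929 → |·| ≈ 1.3649, ∠ ≈ 42.89°
|G| = 0.005 · 185.8 · 116.13 / (11.655 · 1.3649) ≈ 6.7818

6.78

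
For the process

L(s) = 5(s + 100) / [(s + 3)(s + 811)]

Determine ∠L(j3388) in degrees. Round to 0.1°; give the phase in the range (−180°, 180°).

At s = jω = j3388:
zero (s+100): 100 + j3388 → |·| = √(100²+3388²) = √11488544 ≈ 3389.5, ∠ = arctan(3388/100) ≈ 88.31°
pole (s+3): 3 + j3388 → |·| = √(3²+3388²) = √11478553 ≈ 3388, ∠ = arctan(3388/3) ≈ 89.95°
pole (s+811): 811 + j3388 → |·| = √(811²+3388²) = √12136265 ≈ 3483.7, ∠ = arctan(3388/811) ≈ 76.54°
∠L = 88.31° − 166.49° = -78.18°

-78.2°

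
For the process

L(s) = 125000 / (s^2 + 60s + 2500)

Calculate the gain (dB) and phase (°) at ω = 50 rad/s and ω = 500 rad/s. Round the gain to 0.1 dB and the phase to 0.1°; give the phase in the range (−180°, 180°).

At s = jω = j50:
quadratic: (j50)² + 60·j50 + 2500 = 0 + j3000 → |·| ≈ 3000, ∠ ≈ 90.00°
|L| = 125000 / 3000 ≈ 41.667
Gain = 20 log₁₀(41.667) ≈ 32.40 dB
∠L = 0.00° − 90.00° = -90.00°

At s = jω = j500:
quadratic: (j500)² + 60·j500 + 2500 = -247500 + j30000 → |·| ≈ 2.4931e+05, ∠ ≈ 173.09°
|L| = 125000 / 2.4931e+05 ≈ 0.50138
Gain = 20 log₁₀(0.50138) ≈ -6.00 dB
∠L = 0.00° − 173.09° = -173.09°

ω = 50: 32.4 dB, -90.0°; ω = 500: -6.0 dB, -173.1°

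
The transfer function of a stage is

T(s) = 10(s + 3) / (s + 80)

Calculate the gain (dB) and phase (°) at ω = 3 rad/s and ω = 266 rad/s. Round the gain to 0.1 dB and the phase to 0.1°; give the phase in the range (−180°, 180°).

At s = jω = j3:
zero (s+3): 3 + j3 → |·| = √(3²+3²) = √18 ≈ 4.2426, ∠ = arctan(3/3) ≈ 45.00°
pole (s+80): 80 + j3 → |·| = √(80²+3²) = √6409 ≈ 80.056, ∠ = arctan(3/80) ≈ 2.15°
|T| = 10 · 4.2426 / 80.056 ≈ 0.52995
Gain = 20 log₁₀(0.52995) ≈ -5.52 dB
∠T = 45.00° − 2.15° = 42.85°

At s = jω = j266:
zero (s+3): 3 + j266 → |·| = √(3²+266²) = √70765 ≈ 266.02, ∠ = arctan(266/3) ≈ 89.35°
pole (s+80): 80 + j266 → |·| = √(80²+266²) = √77156 ≈ 277.77, ∠ = arctan(266/80) ≈ 73.26°
|T| = 10 · 266.02 / 277.77 ≈ 9.577
Gain = 20 log₁₀(9.577) ≈ 19.62 dB
∠T = 89.35° − 73.26° = 16.09°

ω = 3: -5.5 dB, 42.9°; ω = 266: 19.6 dB, 16.1°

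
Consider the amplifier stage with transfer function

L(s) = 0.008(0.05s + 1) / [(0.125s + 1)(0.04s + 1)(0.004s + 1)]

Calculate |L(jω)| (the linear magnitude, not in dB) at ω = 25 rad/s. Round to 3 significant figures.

At ω = 25 rad/s:
zero (1 + j25·0.05) = 1 + j1.25 → |·| ≈ 1.6008, ∠ ≈ 51.34°
pole (1 + j25·0.125) = 1 + j3.125 → |·| ≈ 3.2811, ∠ ≈ 72.26°
pole (1 + j25·0.04) = 1 + j1 → |·| ≈ 1.4142, ∠ ≈ 45.00°
pole (1 + j25·0.004) = 1 + j0.1 → |·| ≈ 1.005, ∠ ≈ 5.71°
|L| = 0.008 · 1.6008 / (3.2811 · 1.4142 · 1.005) ≈ 0.0027462

0.00275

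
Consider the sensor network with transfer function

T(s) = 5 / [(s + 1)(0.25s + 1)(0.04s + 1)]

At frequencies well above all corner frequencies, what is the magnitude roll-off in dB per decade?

Each pole contributes −20 dB/decade at high frequency; each zero contributes +20 dB/decade.
Net: 0 zero(s) − 3 pole(s) → -60 dB/decade.

-60 dB/decade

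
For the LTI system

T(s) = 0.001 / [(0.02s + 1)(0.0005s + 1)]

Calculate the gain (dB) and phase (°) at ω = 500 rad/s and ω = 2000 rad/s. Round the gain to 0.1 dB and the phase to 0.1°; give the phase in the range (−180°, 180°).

At ω = 500 rad/s:
pole (1 + j500·0.02) = 1 + j10 → |·| ≈ 10.05, ∠ ≈ 84.29°
pole (1 + j500·0.0005) = 1 + j0.25 → |·| ≈ 1.0308, ∠ ≈ 14.04°
|T| = 0.001 · 1 / (10.05 · 1.0308) ≈ 9.6529e-05
Gain = 20 log₁₀(9.6529e-05) ≈ -80.31 dB
∠T = (0°) − (84.29° + 14.04°) = -98.33°

At ω = 2000 rad/s:
pole (1 + j2000·0.02) = 1 + j40 → |·| ≈ 40.012, ∠ ≈ 88.57°
pole (1 + j2000·0.0005) = 1 + j1 → |·| ≈ 1.4142, ∠ ≈ 45.00°
|T| = 0.001 · 1 / (40.012 · 1.4142) ≈ 1.7673e-05
Gain = 20 log₁₀(1.7673e-05) ≈ -95.05 dB
∠T = (0°) − (88.57° + 45.00°) = -133.57°

ω = 500: -80.3 dB, -98.3°; ω = 2000: -95.1 dB, -133.6°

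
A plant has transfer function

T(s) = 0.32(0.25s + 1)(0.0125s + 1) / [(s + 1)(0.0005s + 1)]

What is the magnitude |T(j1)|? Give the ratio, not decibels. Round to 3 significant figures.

0.233

At ω = 1 rad/s:
zero (1 + j1·0.25) = 1 + j0.25 → |·| ≈ 1.0308, ∠ ≈ 14.04°
zero (1 + j1·0.0125) = 1 + j0.0125 → |·| ≈ 1.0001, ∠ ≈ 0.72°
pole (1 + j1·1) = 1 + j1 → |·| ≈ 1.4142, ∠ ≈ 45.00°
pole (1 + j1·0.0005) = 1 + j0.0005 → |·| ≈ 1, ∠ ≈ 0.03°
|T| = 0.32 · 1.0308 · 1.0001 / (1.4142 · 1) ≈ 0.23327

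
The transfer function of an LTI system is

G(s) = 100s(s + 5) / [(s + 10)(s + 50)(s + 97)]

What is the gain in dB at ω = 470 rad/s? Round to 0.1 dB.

-13.7 dB

At s = jω = j470:
zero (s+5): 5 + j470 → |·| = √(5²+470²) = √220925 ≈ 470.03, ∠ = arctan(470/5) ≈ 89.39°
zero at origin: s = j470 → |·| = 470, ∠ = 90.00°
pole (s+10): 10 + j470 → |·| = √(10²+470²) = √221000 ≈ 470.11, ∠ = arctan(470/10) ≈ 88.78°
pole (s+50): 50 + j470 → |·| = √(50²+470²) = √223400 ≈ 472.65, ∠ = arctan(470/50) ≈ 83.93°
pole (s+97): 97 + j470 → |·| = √(97²+470²) = √230309 ≈ 479.91, ∠ = arctan(470/97) ≈ 78.34°
|G| = 100 · 2.2091e+05 / 1.0663e+08 ≈ 0.20717
Gain = 20 log₁₀(0.20717) ≈ -13.67 dB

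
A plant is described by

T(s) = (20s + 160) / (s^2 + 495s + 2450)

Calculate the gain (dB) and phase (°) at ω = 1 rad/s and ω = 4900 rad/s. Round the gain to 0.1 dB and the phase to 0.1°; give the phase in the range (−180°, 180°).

ω = 1: -23.8 dB, -4.3°; ω = 4900: -47.8 dB, -84.3°

Substitute s = j1:
Numerator: 20(j1) + 160 = 160 + j20
Denominator: (j1)^2 + 495(j1) + 2450 = 2449 + j495
|N| = √(160² + 20²) ≈ 161.25, ∠N ≈ 7.13°
|D| = √(2449² + 495²) ≈ 2498.5, ∠D ≈ 11.43°
|T| = 161.25 / 2498.5 ≈ 0.064539
Gain = 20 log₁₀(0.064539) ≈ -23.80 dB
∠T = 7.13° − 11.43° = -4.30°

Substitute s = j4900:
Numerator: 20(j4900) + 160 = 160 + j98000
Denominator: (j4900)^2 + 495(j4900) + 2450 = -24007550 + j2425500
|N| = √(160² + 98000²) ≈ 98000, ∠N ≈ 89.91°
|D| = √(24007550² + 2425500²) ≈ 2.413e+07, ∠D ≈ 174.23°
|T| = 98000 / 2.413e+07 ≈ 0.0040613
Gain = 20 log₁₀(0.0040613) ≈ -47.83 dB
∠T = 89.91° − 174.23° = -84.32°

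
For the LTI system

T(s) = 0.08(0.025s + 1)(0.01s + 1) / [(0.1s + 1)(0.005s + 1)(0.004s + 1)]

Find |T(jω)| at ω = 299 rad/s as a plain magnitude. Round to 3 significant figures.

0.0227

At ω = 299 rad/s:
zero (1 + j299·0.025) = 1 + j7.475 → |·| ≈ 7.5416, ∠ ≈ 82.38°
zero (1 + j299·0.01) = 1 + j2.99 → |·| ≈ 3.1528, ∠ ≈ 71.51°
pole (1 + j299·0.1) = 1 + j29.9 → |·| ≈ 29.917, ∠ ≈ 88.08°
pole (1 + j299·0.005) = 1 + j1.495 → |·| ≈ 1.7986, ∠ ≈ 56.22°
pole (1 + j299·0.004) = 1 + j1.196 → |·| ≈ 1.559, ∠ ≈ 50.10°
|T| = 0.08 · 7.5416 · 3.1528 / (29.917 · 1.7986 · 1.559) ≈ 0.022675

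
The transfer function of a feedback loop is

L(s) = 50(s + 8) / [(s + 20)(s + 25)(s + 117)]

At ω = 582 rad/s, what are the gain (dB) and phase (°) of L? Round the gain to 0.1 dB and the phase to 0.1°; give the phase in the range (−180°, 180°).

At s = jω = j582:
zero (s+8): 8 + j582 → |·| = √(8²+582²) = √338788 ≈ 582.05, ∠ = arctan(582/8) ≈ 89.21°
pole (s+20): 20 + j582 → |·| = √(20²+582²) = √339124 ≈ 582.34, ∠ = arctan(582/20) ≈ 88.03°
pole (s+25): 25 + j582 → |·| = √(25²+582²) = √339349 ≈ 582.54, ∠ = arctan(582/25) ≈ 87.54°
pole (s+117): 117 + j582 → |·| = √(117²+582²) = √352413 ≈ 593.64, ∠ = arctan(582/117) ≈ 78.63°
|L| = 50 · 582.05 / 2.0138e+08 ≈ 0.00014452
Gain = 20 log₁₀(0.00014452) ≈ -76.80 dB
∠L = 89.21° − 254.20° = -164.99°

-76.8 dB, -165.0°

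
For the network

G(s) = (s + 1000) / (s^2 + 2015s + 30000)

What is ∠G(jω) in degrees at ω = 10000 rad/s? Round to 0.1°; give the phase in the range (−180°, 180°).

-84.3°

Substitute s = j10000:
Numerator: (j10000) + 1000 = 1000 + j10000
Denominator: (j10000)^2 + 2015(j10000) + 30000 = -99970000 + j20150000
|N| = √(1000² + 10000²) ≈ 10050, ∠N ≈ 84.29°
|D| = √(99970000² + 20150000²) ≈ 1.0198e+08, ∠D ≈ 168.60°
∠G = 84.29° − 168.60° = -84.31°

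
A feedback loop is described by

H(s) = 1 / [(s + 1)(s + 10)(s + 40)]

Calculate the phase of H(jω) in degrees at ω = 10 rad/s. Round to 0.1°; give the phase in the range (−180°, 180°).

-143.3°

At s = jω = j10:
pole (s+1): 1 + j10 → |·| = √(1²+10²) = √101 ≈ 10.05, ∠ = arctan(10/1) ≈ 84.29°
pole (s+10): 10 + j10 → |·| = √(10²+10²) = √200 ≈ 14.142, ∠ = arctan(10/10) ≈ 45.00°
pole (s+40): 40 + j10 → |·| = √(40²+10²) = √1700 ≈ 41.231, ∠ = arctan(10/40) ≈ 14.04°
∠H = 0.00° − 143.33° = -143.33°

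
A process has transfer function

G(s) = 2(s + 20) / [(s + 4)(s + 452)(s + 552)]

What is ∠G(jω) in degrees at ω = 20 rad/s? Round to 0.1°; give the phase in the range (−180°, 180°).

At s = jω = j20:
zero (s+20): 20 + j20 → |·| = √(20²+20²) = √800 ≈ 28.284, ∠ = arctan(20/20) ≈ 45.00°
pole (s+4): 4 + j20 → |·| = √(4²+20²) = √416 ≈ 20.396, ∠ = arctan(20/4) ≈ 78.69°
pole (s+452): 452 + j20 → |·| = √(452²+20²) = √204704 ≈ 452.44, ∠ = arctan(20/452) ≈ 2.53°
pole (s+552): 552 + j20 → |·| = √(552²+20²) = √305104 ≈ 552.36, ∠ = arctan(20/552) ≈ 2.08°
∠G = 45.00° − 83.30° = -38.30°

-38.3°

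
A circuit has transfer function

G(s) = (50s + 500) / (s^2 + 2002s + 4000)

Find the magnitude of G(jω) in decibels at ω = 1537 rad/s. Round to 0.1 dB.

-34.1 dB

Substitute s = j1537:
Numerator: 50(j1537) + 500 = 500 + j76850
Denominator: (j1537)^2 + 2002(j1537) + 4000 = -2358369 + j3077074
|N| = √(500² + 76850²) ≈ 76852, ∠N ≈ 89.63°
|D| = √(2358369² + 3077074²) ≈ 3.8769e+06, ∠D ≈ 127.47°
|G| = 76852 / 3.8769e+06 ≈ 0.019823
Gain = 20 log₁₀(0.019823) ≈ -34.06 dB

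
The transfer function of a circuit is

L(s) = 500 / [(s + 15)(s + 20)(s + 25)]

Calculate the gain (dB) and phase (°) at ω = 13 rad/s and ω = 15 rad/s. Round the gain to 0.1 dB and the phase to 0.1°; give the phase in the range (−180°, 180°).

At s = jω = j13:
pole (s+15): 15 + j13 → |·| = √(15²+13²) = √394 ≈ 19.849, ∠ = arctan(13/15) ≈ 40.91°
pole (s+20): 20 + j13 → |·| = √(20²+13²) = √569 ≈ 23.854, ∠ = arctan(13/20) ≈ 33.02°
pole (s+25): 25 + j13 → |·| = √(25²+13²) = √794 ≈ 28.178, ∠ = arctan(13/25) ≈ 27.47°
|L| = 500 / 13342 ≈ 0.037476
Gain = 20 log₁₀(0.037476) ≈ -28.52 dB
∠L = 0.00° − 101.40° = -101.40°

At s = jω = j15:
pole (s+15): 15 + j15 → |·| = √(15²+15²) = √450 ≈ 21.213, ∠ = arctan(15/15) ≈ 45.00°
pole (s+20): 20 + j15 → |·| = √(20²+15²) = √625 ≈ 25, ∠ = arctan(15/20) ≈ 36.87°
pole (s+25): 25 + j15 → |·| = √(25²+15²) = √850 ≈ 29.155, ∠ = arctan(15/25) ≈ 30.96°
|L| = 500 / 15462 ≈ 0.032337
Gain = 20 log₁₀(0.032337) ≈ -29.81 dB
∠L = 0.00° − 112.83° = -112.83°

ω = 13: -28.5 dB, -101.4°; ω = 15: -29.8 dB, -112.8°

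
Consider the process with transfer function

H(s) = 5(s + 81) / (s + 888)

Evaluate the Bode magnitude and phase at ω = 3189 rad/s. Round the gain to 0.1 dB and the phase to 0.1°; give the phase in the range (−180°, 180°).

13.7 dB, 14.1°

At s = jω = j3189:
zero (s+81): 81 + j3189 → |·| = √(81²+3189²) = √10176282 ≈ 3190, ∠ = arctan(3189/81) ≈ 88.55°
pole (s+888): 888 + j3189 → |·| = √(888²+3189²) = √10958265 ≈ 3310.3, ∠ = arctan(3189/888) ≈ 74.44°
|H| = 5 · 3190 / 3310.3 ≈ 4.8183
Gain = 20 log₁₀(4.8183) ≈ 13.66 dB
∠H = 88.55° − 74.44° = 14.11°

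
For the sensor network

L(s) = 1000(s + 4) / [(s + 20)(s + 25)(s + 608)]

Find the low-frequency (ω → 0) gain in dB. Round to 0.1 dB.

L(0) = 1000·4 / (20·25·608) ≈ 0.013158
20 log₁₀(0.013158) ≈ -37.62 dB

-37.6 dB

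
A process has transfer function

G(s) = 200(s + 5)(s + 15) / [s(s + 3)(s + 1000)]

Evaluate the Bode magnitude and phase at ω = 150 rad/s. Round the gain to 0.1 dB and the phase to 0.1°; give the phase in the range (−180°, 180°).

At s = jω = j150:
zero (s+5): 5 + j150 → |·| = √(5²+150²) = √22525 ≈ 150.08, ∠ = arctan(150/5) ≈ 88.09°
zero (s+15): 15 + j150 → |·| = √(15²+150²) = √22725 ≈ 150.75, ∠ = arctan(150/15) ≈ 84.29°
pole (s+3): 3 + j150 → |·| = √(3²+150²) = √22509 ≈ 150.03, ∠ = arctan(150/3) ≈ 88.85°
pole (s+1000): 1000 + j150 → |·| = √(1000²+150²) = √1022500 ≈ 1011.2, ∠ = arctan(150/1000) ≈ 8.53°
pole at origin: |s| = 150, ∠ = 90.00° (in denominator)
|G| = 200 · 22625 / 2.2757e+07 ≈ 0.19884
Gain = 20 log₁₀(0.19884) ≈ -14.03 dB
∠G = 172.38° − 187.38° = -15.00°

-14.0 dB, -15.0°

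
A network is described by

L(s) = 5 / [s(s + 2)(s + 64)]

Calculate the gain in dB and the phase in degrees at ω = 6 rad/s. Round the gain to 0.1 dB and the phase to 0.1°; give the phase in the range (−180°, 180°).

At s = jω = j6:
pole (s+2): 2 + j6 → |·| = √(2²+6²) = √40 ≈ 6.3246, ∠ = arctan(6/2) ≈ 71.57°
pole (s+64): 64 + j6 → |·| = √(64²+6²) = √4132 ≈ 64.281, ∠ = arctan(6/64) ≈ 5.36°
pole at origin: |s| = 6, ∠ = 90.00° (in denominator)
|L| = 5 / 2439.3 ≈ 0.0020498
Gain = 20 log₁₀(0.0020498) ≈ -53.77 dB
∠L = 0.00° − 166.93° = -166.93°

-53.8 dB, -166.9°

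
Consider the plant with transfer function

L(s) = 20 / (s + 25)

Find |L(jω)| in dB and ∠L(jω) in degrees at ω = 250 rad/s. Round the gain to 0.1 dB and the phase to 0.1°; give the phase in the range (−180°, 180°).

-22.0 dB, -84.3°

Substitute s = j250:
Numerator: 20 = 20 + j0
Denominator: (j250) + 25 = 25 + j250
|N| = √(20² + 0²) ≈ 20, ∠N ≈ 0.00°
|D| = √(25² + 250²) ≈ 251.25, ∠D ≈ 84.29°
|L| = 20 / 251.25 ≈ 0.079602
Gain = 20 log₁₀(0.079602) ≈ -21.98 dB
∠L = 0.00° − 84.29° = -84.29°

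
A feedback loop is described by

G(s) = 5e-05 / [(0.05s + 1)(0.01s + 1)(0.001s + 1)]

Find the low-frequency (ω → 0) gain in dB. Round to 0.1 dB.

-86.0 dB

G(0) = 5e-05 · 1 / 1 = 5e-05
20 log₁₀(5e-05) ≈ -86.02 dB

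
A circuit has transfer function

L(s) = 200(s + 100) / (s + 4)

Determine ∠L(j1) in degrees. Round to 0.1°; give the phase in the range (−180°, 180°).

At s = jω = j1:
zero (s+100): 100 + j1 → |·| = √(100²+1²) = √10001 ≈ 100, ∠ = arctan(1/100) ≈ 0.57°
pole (s+4): 4 + j1 → |·| = √(4²+1²) = √17 ≈ 4.1231, ∠ = arctan(1/4) ≈ 14.04°
∠L = 0.57° − 14.04° = -13.47°

-13.5°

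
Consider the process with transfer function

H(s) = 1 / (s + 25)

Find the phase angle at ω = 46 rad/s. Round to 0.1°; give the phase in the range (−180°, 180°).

Substitute s = j46:
Numerator: 1 = 1 + j0
Denominator: (j46) + 25 = 25 + j46
|N| = √(1² + 0²) ≈ 1, ∠N ≈ 0.00°
|D| = √(25² + 46²) ≈ 52.355, ∠D ≈ 61.48°
∠H = 0.00° − 61.48° = -61.48°

-61.5°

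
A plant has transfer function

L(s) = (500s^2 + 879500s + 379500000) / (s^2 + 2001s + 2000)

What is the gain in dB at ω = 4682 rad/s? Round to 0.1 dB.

Substitute s = j4682:
Numerator: 500(j4682)^2 + 879500(j4682) + 379500000 = -10581062000 + j4117819000
Denominator: (j4682)^2 + 2001(j4682) + 2000 = -21919124 + j9368682
|N| = √(10581062000² + 4117819000²) ≈ 1.1354e+10, ∠N ≈ 158.74°
|D| = √(21919124² + 9368682²) ≈ 2.3837e+07, ∠D ≈ 156.86°
|L| = 1.1354e+10 / 2.3837e+07 ≈ 476.32
Gain = 20 log₁₀(476.32) ≈ 53.56 dB

53.6 dB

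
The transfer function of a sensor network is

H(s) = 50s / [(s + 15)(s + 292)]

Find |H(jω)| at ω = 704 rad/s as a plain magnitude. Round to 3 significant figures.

At s = jω = j704:
zero at origin: s = j704 → |·| = 704, ∠ = 90.00°
pole (s+15): 15 + j704 → |·| = √(15²+704²) = √495841 ≈ 704.16, ∠ = arctan(704/15) ≈ 88.78°
pole (s+292): 292 + j704 → |·| = √(292²+704²) = √580880 ≈ 762.15, ∠ = arctan(704/292) ≈ 67.47°
|H| = 50 · 704 / 5.3668e+05 ≈ 0.065588

0.0656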